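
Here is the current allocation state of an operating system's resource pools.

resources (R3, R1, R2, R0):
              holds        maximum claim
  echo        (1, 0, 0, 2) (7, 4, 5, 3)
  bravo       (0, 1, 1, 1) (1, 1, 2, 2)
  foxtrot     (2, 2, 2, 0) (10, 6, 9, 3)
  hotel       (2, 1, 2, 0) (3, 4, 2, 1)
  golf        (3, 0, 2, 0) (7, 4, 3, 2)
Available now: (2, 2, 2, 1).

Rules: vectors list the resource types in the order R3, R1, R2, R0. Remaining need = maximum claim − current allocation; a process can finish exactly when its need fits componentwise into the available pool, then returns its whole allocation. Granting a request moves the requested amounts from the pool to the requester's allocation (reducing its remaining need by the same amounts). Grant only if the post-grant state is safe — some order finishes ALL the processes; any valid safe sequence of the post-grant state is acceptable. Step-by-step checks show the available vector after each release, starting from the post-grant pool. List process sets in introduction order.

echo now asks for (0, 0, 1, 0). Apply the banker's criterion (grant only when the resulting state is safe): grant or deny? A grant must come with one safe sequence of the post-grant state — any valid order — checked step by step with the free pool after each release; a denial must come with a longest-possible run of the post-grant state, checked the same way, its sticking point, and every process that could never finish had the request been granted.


GRANT. The post-grant state is safe; one safe sequence: bravo, hotel, golf, echo, foxtrot.
Key observation: the grant leaves (2, 2, 1, 1) free — enough for bravo, whose release restarts the cascade.
Check on the post-grant state, step by step:
  pool = (2, 2, 1, 1)
  run bravo (needs (1, 0, 1, 1), free (2, 2, 1, 1)); after release of (0, 1, 1, 1) the pool is (2, 3, 2, 2)
  run hotel (needs (1, 3, 0, 1), free (2, 3, 2, 2)); after release of (2, 1, 2, 0) the pool is (4, 4, 4, 2)
  run golf (needs (4, 4, 1, 2), free (4, 4, 4, 2)); after release of (3, 0, 2, 0) the pool is (7, 4, 6, 2)
  run echo (needs (6, 4, 4, 1), free (7, 4, 6, 2)); after release of (1, 0, 1, 2) the pool is (8, 4, 7, 4)
  run foxtrot (needs (8, 4, 7, 3), free (8, 4, 7, 4)); after release of (2, 2, 2, 0) the pool is (10, 6, 9, 4)


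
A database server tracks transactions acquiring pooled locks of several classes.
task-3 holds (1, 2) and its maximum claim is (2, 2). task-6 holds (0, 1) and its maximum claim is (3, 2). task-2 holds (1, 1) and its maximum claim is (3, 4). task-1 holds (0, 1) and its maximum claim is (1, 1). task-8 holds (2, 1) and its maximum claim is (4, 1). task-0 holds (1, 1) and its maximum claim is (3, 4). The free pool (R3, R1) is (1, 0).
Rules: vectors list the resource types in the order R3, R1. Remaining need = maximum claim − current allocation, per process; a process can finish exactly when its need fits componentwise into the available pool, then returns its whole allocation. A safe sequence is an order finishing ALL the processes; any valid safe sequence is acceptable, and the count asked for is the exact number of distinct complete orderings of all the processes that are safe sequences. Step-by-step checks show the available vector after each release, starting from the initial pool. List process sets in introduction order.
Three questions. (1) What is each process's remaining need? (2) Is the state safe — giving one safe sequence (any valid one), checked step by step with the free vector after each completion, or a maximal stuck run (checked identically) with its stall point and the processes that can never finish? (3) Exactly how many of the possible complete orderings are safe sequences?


(1) Outstanding need per process (order R3, R1):
  task-3: (1, 0)
  task-6: (3, 1)
  task-2: (2, 3)
  task-1: (1, 0)
  task-8: (2, 0)
  task-0: (2, 3)
(2) SAFE — a valid safe sequence is task-1, task-3, task-2, task-6, task-8, task-0.
Key observation: reading the order forward, task-1 is the first process whose need (1, 0) meets the free pool (1, 0) exactly on a resource it requests.
Walking it through:
  pool = (1, 0)
  run task-1 (needs (1, 0), free (1, 0)); after release of (0, 1) the pool is (1, 1)
  run task-3 (needs (1, 0), free (1, 1)); after release of (1, 2) the pool is (2, 3)
  run task-2 (needs (2, 3), free (2, 3)); after release of (1, 1) the pool is (3, 4)
  run task-6 (needs (3, 1), free (3, 4)); after release of (0, 1) the pool is (3, 5)
  run task-8 (needs (2, 0), free (3, 5)); after release of (2, 1) the pool is (5, 6)
  run task-0 (needs (2, 3), free (5, 6)); after release of (1, 1) the pool is (6, 7)
(3) The exact count: 60 of the possible complete orderings are safe sequences.


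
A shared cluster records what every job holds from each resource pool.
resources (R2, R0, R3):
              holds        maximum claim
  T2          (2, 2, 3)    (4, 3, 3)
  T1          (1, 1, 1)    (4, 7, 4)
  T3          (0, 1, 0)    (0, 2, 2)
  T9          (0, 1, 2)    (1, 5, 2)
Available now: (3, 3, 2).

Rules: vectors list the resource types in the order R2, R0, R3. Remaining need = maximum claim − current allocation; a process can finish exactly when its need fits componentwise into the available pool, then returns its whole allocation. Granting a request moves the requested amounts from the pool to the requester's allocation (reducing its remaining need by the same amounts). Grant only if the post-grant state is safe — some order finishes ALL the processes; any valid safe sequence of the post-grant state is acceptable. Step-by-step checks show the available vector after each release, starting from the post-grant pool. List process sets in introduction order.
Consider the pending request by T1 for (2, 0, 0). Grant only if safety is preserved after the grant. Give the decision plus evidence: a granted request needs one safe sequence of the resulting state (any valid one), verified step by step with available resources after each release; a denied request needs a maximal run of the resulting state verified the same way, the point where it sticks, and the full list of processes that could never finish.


DENY: after the grant no complete ordering would exist.
Key observation: after T3, T9 the pool peaks at (1, 5, 4), and each blocked process is short somewhere: T2 on R2; T1 on R0.
After a pretend grant, a maximal execution: T3, T9 — then nothing else fits. Verifying each step:
  pool = (1, 3, 2)
  T3 needs (0, 1, 2) <= (1, 3, 2) -> finishes; pool += (0, 1, 0) = (1, 4, 2)
  T9 needs (1, 4, 0) <= (1, 4, 2) -> finishes; pool += (0, 1, 2) = (1, 5, 4)
  blocked: T2 wants (2, 1, 0), pool (1, 5, 4) — not enough R2
  blocked: T1 wants (1, 6, 3), pool (1, 5, 4) — not enough R0
Had the request been granted, T2 and T1 could never finish.


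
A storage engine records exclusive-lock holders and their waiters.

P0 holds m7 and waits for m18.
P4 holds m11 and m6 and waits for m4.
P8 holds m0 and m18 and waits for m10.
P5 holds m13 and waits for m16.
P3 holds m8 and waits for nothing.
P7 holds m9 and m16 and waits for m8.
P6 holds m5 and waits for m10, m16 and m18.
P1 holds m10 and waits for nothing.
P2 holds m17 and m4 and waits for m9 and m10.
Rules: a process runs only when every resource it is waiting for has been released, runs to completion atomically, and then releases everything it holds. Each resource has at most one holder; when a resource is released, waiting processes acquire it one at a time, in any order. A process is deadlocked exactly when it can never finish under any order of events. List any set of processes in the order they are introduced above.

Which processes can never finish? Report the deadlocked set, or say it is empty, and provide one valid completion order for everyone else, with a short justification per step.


The deadlocked set is empty.
Key observation: although several processes wait, no cycle exists — each chain bottoms out at a free runner.
A valid finishing order for the others: P3, P1, P7, P8, P2, P4, P0, P6, P5.
Check, step by step:
  P3: no waits; runs immediately, freeing m8
  P1: no waits; runs immediately, freeing m10
  P7: everything it awaited (m8) is free; runs, freeing m9 and m16
  P8: everything it awaited (m10) is free; runs, freeing m0 and m18
  P2: everything it awaited (m9 and m10) is free; runs, freeing m17 and m4
  P4: everything it awaited (m4) is free; runs, freeing m11 and m6
  P0: everything it awaited (m18) is free; runs, freeing m7
  P6: everything it awaited (m10, m16 and m18) is free; runs, freeing m5
  P5: everything it awaited (m16) is free; runs, freeing m13


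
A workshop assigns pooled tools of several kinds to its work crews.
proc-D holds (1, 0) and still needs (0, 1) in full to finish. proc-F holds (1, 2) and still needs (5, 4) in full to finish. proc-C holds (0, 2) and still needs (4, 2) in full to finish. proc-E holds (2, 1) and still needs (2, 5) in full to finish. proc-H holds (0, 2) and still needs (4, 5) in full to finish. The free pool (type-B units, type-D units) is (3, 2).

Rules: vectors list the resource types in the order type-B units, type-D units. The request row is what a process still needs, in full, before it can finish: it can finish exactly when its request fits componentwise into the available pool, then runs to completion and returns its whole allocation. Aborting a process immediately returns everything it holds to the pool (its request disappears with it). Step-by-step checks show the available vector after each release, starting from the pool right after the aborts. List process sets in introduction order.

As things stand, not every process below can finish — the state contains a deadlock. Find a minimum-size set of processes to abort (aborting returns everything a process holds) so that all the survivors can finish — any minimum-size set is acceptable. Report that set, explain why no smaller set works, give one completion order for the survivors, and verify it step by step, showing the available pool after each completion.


Abort proc-F.
Key observation: proc-E had no path to completion before; after the abort of proc-F ((1, 2) returned), step 2 is where it fits.
Minimality: the empty abort set fails — the state is deadlocked as it stands.
The survivors complete as proc-C, proc-E, proc-H, proc-D. Check, step by step (starting from the post-abort pool):
  pool = (4, 4)
  run proc-C (needs (4, 2), free (4, 4)); after release of (0, 2) the pool is (4, 6)
  run proc-E (needs (2, 5), free (4, 6)); after release of (2, 1) the pool is (6, 7)
  run proc-H (needs (4, 5), free (6, 7)); after release of (0, 2) the pool is (6, 9)
  run proc-D (needs (0, 1), free (6, 9)); after release of (1, 0) the pool is (7, 9)


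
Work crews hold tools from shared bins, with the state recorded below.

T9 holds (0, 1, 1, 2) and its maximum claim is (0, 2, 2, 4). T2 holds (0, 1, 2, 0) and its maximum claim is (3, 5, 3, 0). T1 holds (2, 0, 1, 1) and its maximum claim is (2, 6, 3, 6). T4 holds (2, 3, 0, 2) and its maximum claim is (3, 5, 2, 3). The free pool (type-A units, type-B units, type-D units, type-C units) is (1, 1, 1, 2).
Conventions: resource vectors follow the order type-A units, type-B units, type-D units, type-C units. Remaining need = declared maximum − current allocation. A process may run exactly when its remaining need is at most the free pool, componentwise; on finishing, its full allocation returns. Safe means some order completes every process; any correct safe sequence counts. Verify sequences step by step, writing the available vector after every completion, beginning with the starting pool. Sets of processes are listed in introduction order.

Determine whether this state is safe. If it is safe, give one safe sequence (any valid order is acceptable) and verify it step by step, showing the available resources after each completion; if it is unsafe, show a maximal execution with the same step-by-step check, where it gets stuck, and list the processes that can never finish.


SAFE, for example via the order T9, T4, T2, T1.
Key observation: the order's first zero-slack moment is T9 ((0, 1, 1, 2) needed, (1, 1, 1, 2) free — a requested resource with nothing to spare).
Verifying each step:
  pool = (1, 1, 1, 2)
  T9: need (0, 1, 1, 2) fits (1, 1, 1, 2); releases (0, 1, 1, 2), pool now (1, 2, 2, 4)
  T4: need (1, 2, 2, 1) fits (1, 2, 2, 4); releases (2, 3, 0, 2), pool now (3, 5, 2, 6)
  T2: need (3, 4, 1, 0) fits (3, 5, 2, 6); releases (0, 1, 2, 0), pool now (3, 6, 4, 6)
  T1: need (0, 6, 2, 5) fits (3, 6, 4, 6); releases (2, 0, 1, 1), pool now (5, 6, 5, 7)


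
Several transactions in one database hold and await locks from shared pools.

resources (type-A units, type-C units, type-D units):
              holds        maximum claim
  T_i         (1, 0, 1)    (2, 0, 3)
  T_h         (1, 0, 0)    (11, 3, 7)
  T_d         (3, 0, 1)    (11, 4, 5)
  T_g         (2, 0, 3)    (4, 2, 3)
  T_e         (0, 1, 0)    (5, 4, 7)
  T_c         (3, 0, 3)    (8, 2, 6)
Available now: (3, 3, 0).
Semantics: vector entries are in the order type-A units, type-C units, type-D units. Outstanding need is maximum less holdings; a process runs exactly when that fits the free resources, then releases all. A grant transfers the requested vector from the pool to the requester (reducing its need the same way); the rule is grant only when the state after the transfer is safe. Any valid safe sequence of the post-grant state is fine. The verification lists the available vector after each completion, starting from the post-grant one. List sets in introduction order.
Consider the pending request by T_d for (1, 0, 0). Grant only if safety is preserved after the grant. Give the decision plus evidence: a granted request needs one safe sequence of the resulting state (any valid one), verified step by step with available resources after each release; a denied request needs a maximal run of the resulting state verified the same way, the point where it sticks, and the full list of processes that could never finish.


GRANT. The post-grant state is safe; one safe sequence: T_g, T_i, T_c, T_e, T_d, T_h.
Key observation: granting shrinks the pool to (2, 3, 0), yet T_g still fits and the chain goes through.
Verifying the post-grant state step by step:
  pool = (2, 3, 0)
  run T_g (needs (2, 2, 0), free (2, 3, 0)); after release of (2, 0, 3) the pool is (4, 3, 3)
  run T_i (needs (1, 0, 2), free (4, 3, 3)); after release of (1, 0, 1) the pool is (5, 3, 4)
  run T_c (needs (5, 2, 3), free (5, 3, 4)); after release of (3, 0, 3) the pool is (8, 3, 7)
  run T_e (needs (5, 3, 7), free (8, 3, 7)); after release of (0, 1, 0) the pool is (8, 4, 7)
  run T_d (needs (7, 4, 4), free (8, 4, 7)); after release of (4, 0, 1) the pool is (12, 4, 8)
  run T_h (needs (10, 3, 7), free (12, 4, 8)); after release of (1, 0, 0) the pool is (13, 4, 8)


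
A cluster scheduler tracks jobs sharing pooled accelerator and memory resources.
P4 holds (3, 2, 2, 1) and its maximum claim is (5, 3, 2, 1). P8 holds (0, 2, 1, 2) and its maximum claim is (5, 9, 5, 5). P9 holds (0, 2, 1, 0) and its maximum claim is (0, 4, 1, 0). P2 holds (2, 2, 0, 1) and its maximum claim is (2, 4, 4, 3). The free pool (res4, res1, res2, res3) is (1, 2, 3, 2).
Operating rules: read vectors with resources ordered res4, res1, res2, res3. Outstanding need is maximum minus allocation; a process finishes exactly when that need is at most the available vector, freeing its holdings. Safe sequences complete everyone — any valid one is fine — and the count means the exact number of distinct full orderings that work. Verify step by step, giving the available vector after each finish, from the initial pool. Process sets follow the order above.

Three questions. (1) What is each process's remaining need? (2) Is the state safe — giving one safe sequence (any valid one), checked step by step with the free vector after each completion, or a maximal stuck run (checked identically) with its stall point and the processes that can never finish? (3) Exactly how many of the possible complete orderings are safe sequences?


(1) Outstanding need per process (order res4, res1, res2, res3):
  P4: (2, 1, 0, 0)
  P8: (5, 7, 4, 3)
  P9: (0, 2, 0, 0)
  P2: (0, 2, 4, 2)
(2) SAFE. One safe sequence: P9, P2, P4, P8.
Key observation: P9 marks the first exact bind of the order: its need (0, 2, 0, 0) fits the free (1, 2, 3, 2) with zero slack on a requested resource.
Step-by-step check:
  pool = (1, 2, 3, 2)
  P9 needs (0, 2, 0, 0) <= (1, 2, 3, 2) -> finishes; pool += (0, 2, 1, 0) = (1, 4, 4, 2)
  P2 needs (0, 2, 4, 2) <= (1, 4, 4, 2) -> finishes; pool += (2, 2, 0, 1) = (3, 6, 4, 3)
  P4 needs (2, 1, 0, 0) <= (3, 6, 4, 3) -> finishes; pool += (3, 2, 2, 1) = (6, 8, 6, 4)
  P8 needs (5, 7, 4, 3) <= (6, 8, 6, 4) -> finishes; pool += (0, 2, 1, 2) = (6, 10, 7, 6)
(3) Precisely 1 of the possible complete orderings is a safe sequence.


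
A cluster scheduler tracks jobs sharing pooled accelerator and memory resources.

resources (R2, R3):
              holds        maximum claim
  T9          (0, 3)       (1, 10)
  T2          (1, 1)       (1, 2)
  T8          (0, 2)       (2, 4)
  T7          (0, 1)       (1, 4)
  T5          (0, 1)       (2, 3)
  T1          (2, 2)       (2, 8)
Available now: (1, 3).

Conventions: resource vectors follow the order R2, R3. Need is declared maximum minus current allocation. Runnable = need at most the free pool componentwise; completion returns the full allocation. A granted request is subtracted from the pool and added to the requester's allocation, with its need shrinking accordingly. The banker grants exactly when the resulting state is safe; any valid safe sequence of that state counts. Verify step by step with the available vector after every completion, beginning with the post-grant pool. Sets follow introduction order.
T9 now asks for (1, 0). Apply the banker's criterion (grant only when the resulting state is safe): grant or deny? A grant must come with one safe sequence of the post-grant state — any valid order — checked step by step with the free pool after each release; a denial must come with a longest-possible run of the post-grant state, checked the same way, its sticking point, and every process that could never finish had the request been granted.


DENY. Granting would leave the state unsafe.
Key observation: after T2, T7 the pool peaks at (1, 5), and each blocked process is short somewhere: T9 on R3; T8 on R2; T5 on R2; T1 on R3.
After a pretend grant, a maximal execution: T2, T7 — then nothing else fits. Verifying each step:
  pool = (0, 3)
  T2: need (0, 1) fits (0, 3); releases (1, 1), pool now (1, 4)
  T7: need (1, 3) fits (1, 4); releases (0, 1), pool now (1, 5)
  blocked: T9 wants (0, 7), pool (1, 5) — not enough R3
  blocked: T8 wants (2, 2), pool (1, 5) — not enough R2
  blocked: T5 wants (2, 2), pool (1, 5) — not enough R2
  blocked: T1 wants (0, 6), pool (1, 5) — not enough R3
Post-grant, the permanently blocked set is T9, T8, T5 and T1.


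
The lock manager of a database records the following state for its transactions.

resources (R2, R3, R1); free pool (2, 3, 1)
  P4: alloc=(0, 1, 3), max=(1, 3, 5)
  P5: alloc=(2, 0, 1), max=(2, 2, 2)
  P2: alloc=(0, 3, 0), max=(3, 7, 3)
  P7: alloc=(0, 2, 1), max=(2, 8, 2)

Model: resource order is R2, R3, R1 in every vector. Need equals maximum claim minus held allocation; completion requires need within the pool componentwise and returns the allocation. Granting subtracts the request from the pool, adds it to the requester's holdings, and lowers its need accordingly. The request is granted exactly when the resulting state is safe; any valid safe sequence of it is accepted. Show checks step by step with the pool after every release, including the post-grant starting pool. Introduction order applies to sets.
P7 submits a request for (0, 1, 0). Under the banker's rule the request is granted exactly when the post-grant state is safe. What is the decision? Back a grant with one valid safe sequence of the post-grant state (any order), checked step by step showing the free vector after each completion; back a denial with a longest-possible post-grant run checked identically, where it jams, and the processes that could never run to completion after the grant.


DENY: after the grant no complete ordering would exist.
Key observation: even finishing P5, P4 leaves just (4, 3, 5) free — too little R3 for any of the remaining processes.
On the post-grant state, P5, P4 is a maximal run — nothing extends it. Step-by-step check:
  pool = (2, 2, 1)
  P5: need (0, 2, 1) fits (2, 2, 1); releases (2, 0, 1), pool now (4, 2, 2)
  P4: need (1, 2, 2) fits (4, 2, 2); releases (0, 1, 3), pool now (4, 3, 5)
  P2 still needs (3, 4, 3) but only (4, 3, 5) is free — short on R3
  P7 still needs (2, 5, 1) but only (4, 3, 5) is free — short on R3
Processes that could never finish after the grant: P2 and P7.


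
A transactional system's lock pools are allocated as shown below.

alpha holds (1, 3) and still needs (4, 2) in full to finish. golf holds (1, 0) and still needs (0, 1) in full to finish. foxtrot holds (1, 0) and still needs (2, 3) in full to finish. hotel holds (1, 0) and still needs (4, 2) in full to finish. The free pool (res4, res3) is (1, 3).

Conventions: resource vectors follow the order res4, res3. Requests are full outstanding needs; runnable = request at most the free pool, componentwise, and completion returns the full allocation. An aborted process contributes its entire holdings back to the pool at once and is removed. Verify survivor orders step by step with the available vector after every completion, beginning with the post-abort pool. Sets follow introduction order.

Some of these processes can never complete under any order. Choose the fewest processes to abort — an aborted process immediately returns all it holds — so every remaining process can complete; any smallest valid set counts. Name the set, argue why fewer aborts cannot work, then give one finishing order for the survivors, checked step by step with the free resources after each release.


Minimum abort set: hotel.
Key observation: alpha was stuck for good until hotel gave back (1, 0); in the order shown it finishes at step 3.
Why nothing smaller works: aborting no one leaves the state deadlocked as given.
The survivors complete as foxtrot, golf, alpha. Check, step by step (starting from the post-abort pool):
  pool = (2, 3)
  foxtrot: need (2, 3) fits (2, 3); releases (1, 0), pool now (3, 3)
  golf: need (0, 1) fits (3, 3); releases (1, 0), pool now (4, 3)
  alpha: need (4, 2) fits (4, 3); releases (1, 3), pool now (5, 6)


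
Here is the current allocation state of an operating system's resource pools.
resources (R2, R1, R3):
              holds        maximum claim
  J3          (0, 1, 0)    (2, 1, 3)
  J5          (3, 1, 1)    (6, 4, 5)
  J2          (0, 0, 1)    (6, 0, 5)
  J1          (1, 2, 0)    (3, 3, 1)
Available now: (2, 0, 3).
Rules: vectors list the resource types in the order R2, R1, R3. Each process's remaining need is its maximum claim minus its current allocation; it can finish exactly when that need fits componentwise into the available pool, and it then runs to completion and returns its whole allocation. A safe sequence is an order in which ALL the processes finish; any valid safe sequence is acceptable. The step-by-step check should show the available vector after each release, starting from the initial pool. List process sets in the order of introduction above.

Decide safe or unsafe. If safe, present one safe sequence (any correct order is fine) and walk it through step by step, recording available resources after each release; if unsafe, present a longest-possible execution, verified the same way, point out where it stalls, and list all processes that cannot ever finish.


UNSAFE.
Key observation: R3 is the bottleneck — with J3, J1 done the pool holds (3, 3, 3), short of every remaining need.
Going as far as possible: J3, J1; after that, nothing fits. Verifying each step:
  pool = (2, 0, 3)
  run J3 (needs (2, 0, 3), free (2, 0, 3)); after release of (0, 1, 0) the pool is (2, 1, 3)
  run J1 (needs (2, 1, 1), free (2, 1, 3)); after release of (1, 2, 0) the pool is (3, 3, 3)
  J5 cannot run: need (3, 3, 4) vs free (3, 3, 3) (insufficient R3)
  J2 cannot run: need (6, 0, 4) vs free (3, 3, 3) (insufficient R2 and R3)
Permanently blocked: J5 and J2.


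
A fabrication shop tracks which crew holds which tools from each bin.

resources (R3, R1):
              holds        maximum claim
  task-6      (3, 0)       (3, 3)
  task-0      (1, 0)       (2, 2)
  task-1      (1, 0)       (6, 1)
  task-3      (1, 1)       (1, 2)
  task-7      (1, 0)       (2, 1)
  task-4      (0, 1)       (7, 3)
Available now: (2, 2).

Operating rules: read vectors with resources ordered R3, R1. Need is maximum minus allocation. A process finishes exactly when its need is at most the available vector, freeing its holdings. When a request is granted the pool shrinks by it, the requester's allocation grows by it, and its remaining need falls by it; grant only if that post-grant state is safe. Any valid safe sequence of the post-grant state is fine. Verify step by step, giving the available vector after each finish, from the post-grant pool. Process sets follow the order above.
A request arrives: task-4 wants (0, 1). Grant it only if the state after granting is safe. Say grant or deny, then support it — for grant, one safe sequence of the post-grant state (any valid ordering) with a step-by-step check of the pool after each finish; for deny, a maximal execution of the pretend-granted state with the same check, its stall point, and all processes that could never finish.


DENY: after the grant no complete ordering would exist.
Key observation: after task-7, task-3, task-0, task-1 the pool peaks at (6, 2), and each blocked process is short somewhere: task-6 on R1; task-4 on R3.
After a pretend grant, a maximal execution: task-7, task-3, task-0, task-1 — then nothing else fits. Step-by-step check:
  pool = (2, 1)
  task-7 needs (1, 1) <= (2, 1) -> finishes; pool += (1, 0) = (3, 1)
  task-3 needs (0, 1) <= (3, 1) -> finishes; pool += (1, 1) = (4, 2)
  task-0 needs (1, 2) <= (4, 2) -> finishes; pool += (1, 0) = (5, 2)
  task-1 needs (5, 1) <= (5, 2) -> finishes; pool += (1, 0) = (6, 2)
  task-6 still needs (0, 3) but only (6, 2) is free — short on R1
  task-4 still needs (7, 1) but only (6, 2) is free — short on R3
Had the request been granted, task-6 and task-4 could never finish.


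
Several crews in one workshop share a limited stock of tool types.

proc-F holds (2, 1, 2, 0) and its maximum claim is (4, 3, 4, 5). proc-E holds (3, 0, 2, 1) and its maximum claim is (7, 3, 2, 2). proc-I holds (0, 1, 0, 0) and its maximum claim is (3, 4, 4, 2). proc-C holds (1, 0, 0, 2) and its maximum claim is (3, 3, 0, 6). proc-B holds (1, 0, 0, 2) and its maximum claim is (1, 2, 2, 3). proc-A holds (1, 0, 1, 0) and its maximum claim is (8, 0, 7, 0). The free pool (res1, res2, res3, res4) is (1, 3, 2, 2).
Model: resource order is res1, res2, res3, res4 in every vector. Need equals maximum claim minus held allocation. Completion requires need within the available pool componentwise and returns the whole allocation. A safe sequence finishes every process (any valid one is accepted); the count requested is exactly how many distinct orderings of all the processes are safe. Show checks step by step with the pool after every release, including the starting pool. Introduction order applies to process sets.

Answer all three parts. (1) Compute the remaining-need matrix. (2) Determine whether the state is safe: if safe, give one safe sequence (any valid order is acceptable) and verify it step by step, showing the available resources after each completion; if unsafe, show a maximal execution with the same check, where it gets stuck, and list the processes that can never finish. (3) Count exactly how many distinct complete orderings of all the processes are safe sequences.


(1) Remaining need (order res1, res2, res3, res4):
  proc-F: (2, 2, 2, 5)
  proc-E: (4, 3, 0, 1)
  proc-I: (3, 3, 4, 2)
  proc-C: (2, 3, 0, 4)
  proc-B: (0, 2, 2, 1)
  proc-A: (7, 0, 6, 0)
(2) SAFE. One safe sequence: proc-B, proc-C, proc-F, proc-E, proc-A, proc-I.
Key observation: reading the order forward, proc-B is the first process whose need (0, 2, 2, 1) meets the free pool (1, 3, 2, 2) exactly on a resource it requests.
Step-by-step check:
  pool = (1, 3, 2, 2)
  proc-B: need (0, 2, 2, 1) fits (1, 3, 2, 2); releases (1, 0, 0, 2), pool now (2, 3, 2, 4)
  proc-C: need (2, 3, 0, 4) fits (2, 3, 2, 4); releases (1, 0, 0, 2), pool now (3, 3, 2, 6)
  proc-F: need (2, 2, 2, 5) fits (3, 3, 2, 6); releases (2, 1, 2, 0), pool now (5, 4, 4, 6)
  proc-E: need (4, 3, 0, 1) fits (5, 4, 4, 6); releases (3, 0, 2, 1), pool now (8, 4, 6, 7)
  proc-A: need (7, 0, 6, 0) fits (8, 4, 6, 7); releases (1, 0, 1, 0), pool now (9, 4, 7, 7)
  proc-I: need (3, 3, 4, 2) fits (9, 4, 7, 7); releases (0, 1, 0, 0), pool now (9, 5, 7, 7)
(3) Precisely 3 of the possible complete orderings are safe sequences.


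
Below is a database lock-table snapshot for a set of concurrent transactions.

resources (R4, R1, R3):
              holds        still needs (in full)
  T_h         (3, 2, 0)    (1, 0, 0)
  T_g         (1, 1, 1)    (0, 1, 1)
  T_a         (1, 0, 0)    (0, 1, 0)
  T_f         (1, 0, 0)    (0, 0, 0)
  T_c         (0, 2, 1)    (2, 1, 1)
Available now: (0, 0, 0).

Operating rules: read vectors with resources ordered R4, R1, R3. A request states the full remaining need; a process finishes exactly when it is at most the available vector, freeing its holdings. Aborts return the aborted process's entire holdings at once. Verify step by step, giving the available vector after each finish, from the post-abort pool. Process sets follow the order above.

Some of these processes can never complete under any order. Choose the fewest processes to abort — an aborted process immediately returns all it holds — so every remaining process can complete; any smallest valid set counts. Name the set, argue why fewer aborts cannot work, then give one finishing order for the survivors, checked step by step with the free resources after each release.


Minimum abort set: T_c.
Key observation: the returned (0, 2, 1) from T_c is what brings T_g — unrunnable before, under any order — into play at step 2.
Minimality: the empty abort set fails — the state is deadlocked as it stands.
Survivors finish in the order: T_f, T_g, T_h, T_a. Verifying each step (pool after the aborts first):
  pool = (0, 2, 1)
  run T_f (needs (0, 0, 0), free (0, 2, 1)); after release of (1, 0, 0) the pool is (1, 2, 1)
  run T_g (needs (0, 1, 1), free (1, 2, 1)); after release of (1, 1, 1) the pool is (2, 3, 2)
  run T_h (needs (1, 0, 0), free (2, 3, 2)); after release of (3, 2, 0) the pool is (5, 5, 2)
  run T_a (needs (0, 1, 0), free (5, 5, 2)); after release of (1, 0, 0) the pool is (6, 5, 2)


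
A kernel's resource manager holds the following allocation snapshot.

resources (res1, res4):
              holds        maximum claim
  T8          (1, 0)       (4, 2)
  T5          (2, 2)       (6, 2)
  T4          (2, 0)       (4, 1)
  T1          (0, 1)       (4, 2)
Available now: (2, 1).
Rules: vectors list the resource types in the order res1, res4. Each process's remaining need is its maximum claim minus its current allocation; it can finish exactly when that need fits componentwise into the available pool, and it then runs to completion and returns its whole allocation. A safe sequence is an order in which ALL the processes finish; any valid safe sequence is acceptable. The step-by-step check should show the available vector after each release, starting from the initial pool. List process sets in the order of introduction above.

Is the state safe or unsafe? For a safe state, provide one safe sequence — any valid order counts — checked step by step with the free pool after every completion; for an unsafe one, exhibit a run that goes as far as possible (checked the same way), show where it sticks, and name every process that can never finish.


SAFE. One safe sequence: T4, T5, T8, T1.
Key observation: the first exact fit in this order is T4 — it needs (2, 1) with (2, 1) free, meeting a requested resource to the last unit.
Check, step by step:
  pool = (2, 1)
  run T4 (needs (2, 1), free (2, 1)); after release of (2, 0) the pool is (4, 1)
  run T5 (needs (4, 0), free (4, 1)); after release of (2, 2) the pool is (6, 3)
  run T8 (needs (3, 2), free (6, 3)); after release of (1, 0) the pool is (7, 3)
  run T1 (needs (4, 1), free (7, 3)); after release of (0, 1) the pool is (7, 4)


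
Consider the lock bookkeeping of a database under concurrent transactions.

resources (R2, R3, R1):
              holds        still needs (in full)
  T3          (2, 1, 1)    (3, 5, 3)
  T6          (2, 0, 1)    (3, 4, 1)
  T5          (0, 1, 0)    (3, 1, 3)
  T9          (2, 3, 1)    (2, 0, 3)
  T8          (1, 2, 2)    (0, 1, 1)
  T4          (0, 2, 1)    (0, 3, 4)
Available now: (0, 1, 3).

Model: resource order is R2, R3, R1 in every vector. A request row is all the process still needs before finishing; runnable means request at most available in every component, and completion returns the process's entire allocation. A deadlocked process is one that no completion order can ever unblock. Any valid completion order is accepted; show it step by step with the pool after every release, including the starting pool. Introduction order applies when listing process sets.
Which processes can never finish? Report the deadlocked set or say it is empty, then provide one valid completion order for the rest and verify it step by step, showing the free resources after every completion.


Deadlocked: T3, T6, T5 and T9.
Key observation: no order helps: past T8, T4, the free pool tops out at (1, 5, 6), below what each blocked process needs in R2.
One completion order for the rest: T8, T4. Check, step by step:
  pool = (0, 1, 3)
  T8 needs (0, 1, 1) <= (0, 1, 3) -> finishes; pool += (1, 2, 2) = (1, 3, 5)
  T4 needs (0, 3, 4) <= (1, 3, 5) -> finishes; pool += (0, 2, 1) = (1, 5, 6)
The blocked processes can never fit:
  blocked: T3 wants (3, 5, 3), pool (1, 5, 6) — not enough R2
  blocked: T6 wants (3, 4, 1), pool (1, 5, 6) — not enough R2
  blocked: T5 wants (3, 1, 3), pool (1, 5, 6) — not enough R2
  blocked: T9 wants (2, 0, 3), pool (1, 5, 6) — not enough R2


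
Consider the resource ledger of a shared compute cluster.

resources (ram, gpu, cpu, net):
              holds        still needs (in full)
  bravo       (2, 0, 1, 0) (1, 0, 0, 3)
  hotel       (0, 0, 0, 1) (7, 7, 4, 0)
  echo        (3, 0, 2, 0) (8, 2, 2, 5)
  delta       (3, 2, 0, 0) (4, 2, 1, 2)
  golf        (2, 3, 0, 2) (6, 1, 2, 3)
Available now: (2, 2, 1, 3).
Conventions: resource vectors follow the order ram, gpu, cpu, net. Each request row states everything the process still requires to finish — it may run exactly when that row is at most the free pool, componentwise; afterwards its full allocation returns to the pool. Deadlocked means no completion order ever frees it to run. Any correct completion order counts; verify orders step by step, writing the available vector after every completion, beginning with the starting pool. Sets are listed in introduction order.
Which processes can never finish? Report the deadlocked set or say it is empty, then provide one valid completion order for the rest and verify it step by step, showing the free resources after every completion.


No process is deadlocked.
Key observation: no deadlock: bravo fits now, and the freed resources carry the rest through.
A valid finishing order for the others: bravo, delta, golf, echo, hotel. Verifying each step:
  pool = (2, 2, 1, 3)
  bravo: need (1, 0, 0, 3) fits (2, 2, 1, 3); releases (2, 0, 1, 0), pool now (4, 2, 2, 3)
  delta: need (4, 2, 1, 2) fits (4, 2, 2, 3); releases (3, 2, 0, 0), pool now (7, 4, 2, 3)
  golf: need (6, 1, 2, 3) fits (7, 4, 2, 3); releases (2, 3, 0, 2), pool now (9, 7, 2, 5)
  echo: need (8, 2, 2, 5) fits (9, 7, 2, 5); releases (3, 0, 2, 0), pool now (12, 7, 4, 5)
  hotel: need (7, 7, 4, 0) fits (12, 7, 4, 5); releases (0, 0, 0, 1), pool now (12, 7, 4, 6)


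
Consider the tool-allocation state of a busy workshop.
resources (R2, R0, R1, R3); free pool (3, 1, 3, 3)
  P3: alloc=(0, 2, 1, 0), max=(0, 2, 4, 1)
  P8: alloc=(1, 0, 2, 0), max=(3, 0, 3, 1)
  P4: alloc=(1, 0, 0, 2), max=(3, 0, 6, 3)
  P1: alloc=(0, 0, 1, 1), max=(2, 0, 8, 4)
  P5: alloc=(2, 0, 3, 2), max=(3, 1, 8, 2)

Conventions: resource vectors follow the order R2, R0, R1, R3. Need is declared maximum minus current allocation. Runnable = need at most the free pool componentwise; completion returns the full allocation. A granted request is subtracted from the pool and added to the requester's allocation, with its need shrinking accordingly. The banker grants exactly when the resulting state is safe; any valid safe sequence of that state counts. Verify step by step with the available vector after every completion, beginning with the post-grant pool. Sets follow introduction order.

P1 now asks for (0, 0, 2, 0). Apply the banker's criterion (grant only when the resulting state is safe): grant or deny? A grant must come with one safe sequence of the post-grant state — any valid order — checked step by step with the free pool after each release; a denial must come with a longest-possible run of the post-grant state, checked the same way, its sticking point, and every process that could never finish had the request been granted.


DENY: after the grant no complete ordering would exist.
Key observation: the wall is R1: completing P8, P3 brings the pool only to (4, 3, 4, 3), and all the rest need more.
Pretend the grant happened; the run P8, P3 goes as far as possible. Walking it through:
  pool = (3, 1, 1, 3)
  P8: need (2, 0, 1, 1) fits (3, 1, 1, 3); releases (1, 0, 2, 0), pool now (4, 1, 3, 3)
  P3: need (0, 0, 3, 1) fits (4, 1, 3, 3); releases (0, 2, 1, 0), pool now (4, 3, 4, 3)
  blocked: P4 wants (2, 0, 6, 1), pool (4, 3, 4, 3) — not enough R1
  blocked: P1 wants (2, 0, 5, 3), pool (4, 3, 4, 3) — not enough R1
  blocked: P5 wants (1, 1, 5, 0), pool (4, 3, 4, 3) — not enough R1
Post-grant, the permanently blocked set is P4, P1 and P5.


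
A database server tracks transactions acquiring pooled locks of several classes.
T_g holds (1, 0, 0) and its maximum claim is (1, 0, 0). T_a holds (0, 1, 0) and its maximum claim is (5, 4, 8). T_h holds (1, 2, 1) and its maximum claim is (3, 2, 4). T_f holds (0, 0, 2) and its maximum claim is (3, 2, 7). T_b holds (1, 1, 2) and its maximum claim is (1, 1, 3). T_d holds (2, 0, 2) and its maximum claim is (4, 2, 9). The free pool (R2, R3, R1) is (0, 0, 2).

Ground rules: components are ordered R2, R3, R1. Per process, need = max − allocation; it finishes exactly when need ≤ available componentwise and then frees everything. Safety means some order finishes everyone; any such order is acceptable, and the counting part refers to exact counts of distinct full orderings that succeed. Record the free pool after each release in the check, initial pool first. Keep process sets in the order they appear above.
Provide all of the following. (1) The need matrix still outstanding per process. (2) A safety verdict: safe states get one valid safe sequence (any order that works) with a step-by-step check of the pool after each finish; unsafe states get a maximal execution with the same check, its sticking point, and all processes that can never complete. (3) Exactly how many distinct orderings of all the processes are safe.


(1) Remaining need (order R2, R3, R1):
  T_g: (0, 0, 0)
  T_a: (5, 3, 8)
  T_h: (2, 0, 3)
  T_f: (3, 2, 5)
  T_b: (0, 0, 1)
  T_d: (2, 2, 7)
(2) SAFE — a valid safe sequence is T_g, T_b, T_h, T_f, T_d, T_a.
Key observation: T_h marks the first exact bind of the order: its need (2, 0, 3) fits the free (2, 1, 4) with zero slack on a requested resource.
Step-by-step check:
  pool = (0, 0, 2)
  T_g needs (0, 0, 0) <= (0, 0, 2) -> finishes; pool += (1, 0, 0) = (1, 0, 2)
  T_b needs (0, 0, 1) <= (1, 0, 2) -> finishes; pool += (1, 1, 2) = (2, 1, 4)
  T_h needs (2, 0, 3) <= (2, 1, 4) -> finishes; pool += (1, 2, 1) = (3, 3, 5)
  T_f needs (3, 2, 5) <= (3, 3, 5) -> finishes; pool += (0, 0, 2) = (3, 3, 7)
  T_d needs (2, 2, 7) <= (3, 3, 7) -> finishes; pool += (2, 0, 2) = (5, 3, 9)
  T_a needs (5, 3, 8) <= (5, 3, 9) -> finishes; pool += (0, 1, 0) = (5, 4, 9)
(3) The exact count: 2 of the possible complete orderings are safe sequences.
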